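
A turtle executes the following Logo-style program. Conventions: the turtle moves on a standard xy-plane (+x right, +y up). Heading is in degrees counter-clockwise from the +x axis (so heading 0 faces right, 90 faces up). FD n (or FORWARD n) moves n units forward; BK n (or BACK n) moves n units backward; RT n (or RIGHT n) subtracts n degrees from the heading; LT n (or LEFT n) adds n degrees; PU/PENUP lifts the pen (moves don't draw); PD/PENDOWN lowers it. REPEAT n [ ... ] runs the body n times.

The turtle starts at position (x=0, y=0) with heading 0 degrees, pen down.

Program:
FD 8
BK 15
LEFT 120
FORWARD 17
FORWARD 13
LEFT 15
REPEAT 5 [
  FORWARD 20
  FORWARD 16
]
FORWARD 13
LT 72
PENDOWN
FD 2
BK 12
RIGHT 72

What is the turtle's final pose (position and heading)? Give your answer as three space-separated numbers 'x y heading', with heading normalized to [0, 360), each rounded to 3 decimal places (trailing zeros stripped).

Executing turtle program step by step:
Start: pos=(0,0), heading=0, pen down
FD 8: (0,0) -> (8,0) [heading=0, draw]
BK 15: (8,0) -> (-7,0) [heading=0, draw]
LT 120: heading 0 -> 120
FD 17: (-7,0) -> (-15.5,14.722) [heading=120, draw]
FD 13: (-15.5,14.722) -> (-22,25.981) [heading=120, draw]
LT 15: heading 120 -> 135
REPEAT 5 [
  -- iteration 1/5 --
  FD 20: (-22,25.981) -> (-36.142,40.123) [heading=135, draw]
  FD 16: (-36.142,40.123) -> (-47.456,51.437) [heading=135, draw]
  -- iteration 2/5 --
  FD 20: (-47.456,51.437) -> (-61.598,65.579) [heading=135, draw]
  FD 16: (-61.598,65.579) -> (-72.912,76.892) [heading=135, draw]
  -- iteration 3/5 --
  FD 20: (-72.912,76.892) -> (-87.054,91.035) [heading=135, draw]
  FD 16: (-87.054,91.035) -> (-98.368,102.348) [heading=135, draw]
  -- iteration 4/5 --
  FD 20: (-98.368,102.348) -> (-112.51,116.49) [heading=135, draw]
  FD 16: (-112.51,116.49) -> (-123.823,127.804) [heading=135, draw]
  -- iteration 5/5 --
  FD 20: (-123.823,127.804) -> (-137.966,141.946) [heading=135, draw]
  FD 16: (-137.966,141.946) -> (-149.279,153.26) [heading=135, draw]
]
FD 13: (-149.279,153.26) -> (-158.472,162.452) [heading=135, draw]
LT 72: heading 135 -> 207
PD: pen down
FD 2: (-158.472,162.452) -> (-160.254,161.544) [heading=207, draw]
BK 12: (-160.254,161.544) -> (-149.562,166.992) [heading=207, draw]
RT 72: heading 207 -> 135
Final: pos=(-149.562,166.992), heading=135, 17 segment(s) drawn

Answer: -149.562 166.992 135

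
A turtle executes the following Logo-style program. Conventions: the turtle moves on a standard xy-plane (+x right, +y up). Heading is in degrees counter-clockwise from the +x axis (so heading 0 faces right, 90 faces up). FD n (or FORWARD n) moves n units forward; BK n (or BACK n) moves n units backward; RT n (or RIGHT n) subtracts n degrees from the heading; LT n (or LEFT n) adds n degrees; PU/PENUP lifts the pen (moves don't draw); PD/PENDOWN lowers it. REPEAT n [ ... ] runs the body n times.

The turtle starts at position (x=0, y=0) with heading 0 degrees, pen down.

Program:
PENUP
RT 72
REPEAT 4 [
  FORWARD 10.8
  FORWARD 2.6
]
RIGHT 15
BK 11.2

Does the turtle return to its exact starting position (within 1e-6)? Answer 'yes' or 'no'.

Answer: no

Derivation:
Executing turtle program step by step:
Start: pos=(0,0), heading=0, pen down
PU: pen up
RT 72: heading 0 -> 288
REPEAT 4 [
  -- iteration 1/4 --
  FD 10.8: (0,0) -> (3.337,-10.271) [heading=288, move]
  FD 2.6: (3.337,-10.271) -> (4.141,-12.744) [heading=288, move]
  -- iteration 2/4 --
  FD 10.8: (4.141,-12.744) -> (7.478,-23.016) [heading=288, move]
  FD 2.6: (7.478,-23.016) -> (8.282,-25.488) [heading=288, move]
  -- iteration 3/4 --
  FD 10.8: (8.282,-25.488) -> (11.619,-35.76) [heading=288, move]
  FD 2.6: (11.619,-35.76) -> (12.422,-38.232) [heading=288, move]
  -- iteration 4/4 --
  FD 10.8: (12.422,-38.232) -> (15.76,-48.504) [heading=288, move]
  FD 2.6: (15.76,-48.504) -> (16.563,-50.977) [heading=288, move]
]
RT 15: heading 288 -> 273
BK 11.2: (16.563,-50.977) -> (15.977,-39.792) [heading=273, move]
Final: pos=(15.977,-39.792), heading=273, 0 segment(s) drawn

Start position: (0, 0)
Final position: (15.977, -39.792)
Distance = 42.88; >= 1e-6 -> NOT closed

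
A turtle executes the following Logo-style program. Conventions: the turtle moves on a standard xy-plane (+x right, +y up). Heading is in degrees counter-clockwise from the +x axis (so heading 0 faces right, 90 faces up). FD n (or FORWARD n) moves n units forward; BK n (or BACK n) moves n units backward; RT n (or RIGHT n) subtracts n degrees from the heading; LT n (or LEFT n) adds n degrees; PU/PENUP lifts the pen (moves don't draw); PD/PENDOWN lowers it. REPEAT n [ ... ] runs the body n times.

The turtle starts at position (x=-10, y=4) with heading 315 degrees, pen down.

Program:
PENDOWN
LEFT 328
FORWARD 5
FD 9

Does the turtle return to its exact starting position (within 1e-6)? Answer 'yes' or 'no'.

Executing turtle program step by step:
Start: pos=(-10,4), heading=315, pen down
PD: pen down
LT 328: heading 315 -> 283
FD 5: (-10,4) -> (-8.875,-0.872) [heading=283, draw]
FD 9: (-8.875,-0.872) -> (-6.851,-9.641) [heading=283, draw]
Final: pos=(-6.851,-9.641), heading=283, 2 segment(s) drawn

Start position: (-10, 4)
Final position: (-6.851, -9.641)
Distance = 14; >= 1e-6 -> NOT closed

Answer: no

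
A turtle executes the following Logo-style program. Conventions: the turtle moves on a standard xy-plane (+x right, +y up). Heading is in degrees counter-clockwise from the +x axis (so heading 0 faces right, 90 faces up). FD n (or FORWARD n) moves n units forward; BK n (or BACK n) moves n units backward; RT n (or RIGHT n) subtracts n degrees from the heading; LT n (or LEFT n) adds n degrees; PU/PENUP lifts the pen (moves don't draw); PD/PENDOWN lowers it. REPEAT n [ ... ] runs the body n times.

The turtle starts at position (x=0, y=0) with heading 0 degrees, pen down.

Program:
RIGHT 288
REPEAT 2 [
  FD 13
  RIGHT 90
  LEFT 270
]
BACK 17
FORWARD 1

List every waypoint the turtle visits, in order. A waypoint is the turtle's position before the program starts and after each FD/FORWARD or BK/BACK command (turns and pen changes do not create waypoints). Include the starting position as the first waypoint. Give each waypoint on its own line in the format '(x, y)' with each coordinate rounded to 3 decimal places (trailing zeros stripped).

Executing turtle program step by step:
Start: pos=(0,0), heading=0, pen down
RT 288: heading 0 -> 72
REPEAT 2 [
  -- iteration 1/2 --
  FD 13: (0,0) -> (4.017,12.364) [heading=72, draw]
  RT 90: heading 72 -> 342
  LT 270: heading 342 -> 252
  -- iteration 2/2 --
  FD 13: (4.017,12.364) -> (0,0) [heading=252, draw]
  RT 90: heading 252 -> 162
  LT 270: heading 162 -> 72
]
BK 17: (0,0) -> (-5.253,-16.168) [heading=72, draw]
FD 1: (-5.253,-16.168) -> (-4.944,-15.217) [heading=72, draw]
Final: pos=(-4.944,-15.217), heading=72, 4 segment(s) drawn
Waypoints (5 total):
(0, 0)
(4.017, 12.364)
(0, 0)
(-5.253, -16.168)
(-4.944, -15.217)

Answer: (0, 0)
(4.017, 12.364)
(0, 0)
(-5.253, -16.168)
(-4.944, -15.217)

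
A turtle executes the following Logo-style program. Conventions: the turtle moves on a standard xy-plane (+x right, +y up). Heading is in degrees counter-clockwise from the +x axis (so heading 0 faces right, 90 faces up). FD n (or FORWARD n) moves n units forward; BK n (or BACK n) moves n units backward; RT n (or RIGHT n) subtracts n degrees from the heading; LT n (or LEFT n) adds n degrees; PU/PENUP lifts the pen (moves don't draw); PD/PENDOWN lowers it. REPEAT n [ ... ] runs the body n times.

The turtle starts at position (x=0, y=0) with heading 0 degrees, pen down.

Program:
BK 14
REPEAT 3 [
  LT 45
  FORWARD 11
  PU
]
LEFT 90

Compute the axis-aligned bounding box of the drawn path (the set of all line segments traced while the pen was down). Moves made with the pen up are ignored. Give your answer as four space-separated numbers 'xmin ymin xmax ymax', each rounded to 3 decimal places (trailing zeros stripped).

Executing turtle program step by step:
Start: pos=(0,0), heading=0, pen down
BK 14: (0,0) -> (-14,0) [heading=0, draw]
REPEAT 3 [
  -- iteration 1/3 --
  LT 45: heading 0 -> 45
  FD 11: (-14,0) -> (-6.222,7.778) [heading=45, draw]
  PU: pen up
  -- iteration 2/3 --
  LT 45: heading 45 -> 90
  FD 11: (-6.222,7.778) -> (-6.222,18.778) [heading=90, move]
  PU: pen up
  -- iteration 3/3 --
  LT 45: heading 90 -> 135
  FD 11: (-6.222,18.778) -> (-14,26.556) [heading=135, move]
  PU: pen up
]
LT 90: heading 135 -> 225
Final: pos=(-14,26.556), heading=225, 2 segment(s) drawn

Segment endpoints: x in {-14, -6.222, 0}, y in {0, 7.778}
xmin=-14, ymin=0, xmax=0, ymax=7.778

Answer: -14 0 0 7.778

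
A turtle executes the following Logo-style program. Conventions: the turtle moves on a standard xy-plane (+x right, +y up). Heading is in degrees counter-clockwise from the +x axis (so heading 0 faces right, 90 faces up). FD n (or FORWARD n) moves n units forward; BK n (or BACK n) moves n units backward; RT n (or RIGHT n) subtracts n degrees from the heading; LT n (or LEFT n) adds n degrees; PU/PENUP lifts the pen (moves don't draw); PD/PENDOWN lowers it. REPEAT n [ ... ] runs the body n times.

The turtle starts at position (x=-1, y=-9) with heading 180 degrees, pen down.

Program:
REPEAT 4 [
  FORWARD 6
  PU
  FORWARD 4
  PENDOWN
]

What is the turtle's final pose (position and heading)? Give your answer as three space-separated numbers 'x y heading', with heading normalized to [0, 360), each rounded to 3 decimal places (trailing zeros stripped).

Answer: -41 -9 180

Derivation:
Executing turtle program step by step:
Start: pos=(-1,-9), heading=180, pen down
REPEAT 4 [
  -- iteration 1/4 --
  FD 6: (-1,-9) -> (-7,-9) [heading=180, draw]
  PU: pen up
  FD 4: (-7,-9) -> (-11,-9) [heading=180, move]
  PD: pen down
  -- iteration 2/4 --
  FD 6: (-11,-9) -> (-17,-9) [heading=180, draw]
  PU: pen up
  FD 4: (-17,-9) -> (-21,-9) [heading=180, move]
  PD: pen down
  -- iteration 3/4 --
  FD 6: (-21,-9) -> (-27,-9) [heading=180, draw]
  PU: pen up
  FD 4: (-27,-9) -> (-31,-9) [heading=180, move]
  PD: pen down
  -- iteration 4/4 --
  FD 6: (-31,-9) -> (-37,-9) [heading=180, draw]
  PU: pen up
  FD 4: (-37,-9) -> (-41,-9) [heading=180, move]
  PD: pen down
]
Final: pos=(-41,-9), heading=180, 4 segment(s) drawn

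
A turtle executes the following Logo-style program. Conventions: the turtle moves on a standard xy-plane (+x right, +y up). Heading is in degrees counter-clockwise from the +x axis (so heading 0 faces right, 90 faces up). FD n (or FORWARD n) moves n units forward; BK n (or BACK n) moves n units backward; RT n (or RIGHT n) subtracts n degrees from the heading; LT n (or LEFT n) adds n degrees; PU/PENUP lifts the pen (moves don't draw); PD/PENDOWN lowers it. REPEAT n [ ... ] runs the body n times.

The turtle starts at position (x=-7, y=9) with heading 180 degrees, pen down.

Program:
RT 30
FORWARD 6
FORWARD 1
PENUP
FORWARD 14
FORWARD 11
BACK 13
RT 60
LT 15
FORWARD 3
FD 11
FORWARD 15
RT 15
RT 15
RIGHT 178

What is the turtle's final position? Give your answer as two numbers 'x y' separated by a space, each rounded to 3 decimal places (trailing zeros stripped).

Answer: -30.96 46.512

Derivation:
Executing turtle program step by step:
Start: pos=(-7,9), heading=180, pen down
RT 30: heading 180 -> 150
FD 6: (-7,9) -> (-12.196,12) [heading=150, draw]
FD 1: (-12.196,12) -> (-13.062,12.5) [heading=150, draw]
PU: pen up
FD 14: (-13.062,12.5) -> (-25.187,19.5) [heading=150, move]
FD 11: (-25.187,19.5) -> (-34.713,25) [heading=150, move]
BK 13: (-34.713,25) -> (-23.454,18.5) [heading=150, move]
RT 60: heading 150 -> 90
LT 15: heading 90 -> 105
FD 3: (-23.454,18.5) -> (-24.231,21.398) [heading=105, move]
FD 11: (-24.231,21.398) -> (-27.078,32.023) [heading=105, move]
FD 15: (-27.078,32.023) -> (-30.96,46.512) [heading=105, move]
RT 15: heading 105 -> 90
RT 15: heading 90 -> 75
RT 178: heading 75 -> 257
Final: pos=(-30.96,46.512), heading=257, 2 segment(s) drawn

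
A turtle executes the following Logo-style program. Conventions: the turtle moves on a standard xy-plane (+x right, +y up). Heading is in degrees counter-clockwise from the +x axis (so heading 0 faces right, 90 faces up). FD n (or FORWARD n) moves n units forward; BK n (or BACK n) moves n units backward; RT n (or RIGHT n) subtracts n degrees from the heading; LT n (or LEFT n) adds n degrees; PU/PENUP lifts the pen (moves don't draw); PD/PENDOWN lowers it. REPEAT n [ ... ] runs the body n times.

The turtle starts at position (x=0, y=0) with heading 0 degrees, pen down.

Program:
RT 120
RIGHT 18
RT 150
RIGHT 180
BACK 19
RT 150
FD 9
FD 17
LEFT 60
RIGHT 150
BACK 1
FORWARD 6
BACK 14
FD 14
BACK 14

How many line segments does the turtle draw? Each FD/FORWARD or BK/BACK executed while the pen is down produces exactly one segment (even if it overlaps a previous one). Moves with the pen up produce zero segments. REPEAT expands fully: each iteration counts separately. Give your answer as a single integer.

Answer: 8

Derivation:
Executing turtle program step by step:
Start: pos=(0,0), heading=0, pen down
RT 120: heading 0 -> 240
RT 18: heading 240 -> 222
RT 150: heading 222 -> 72
RT 180: heading 72 -> 252
BK 19: (0,0) -> (5.871,18.07) [heading=252, draw]
RT 150: heading 252 -> 102
FD 9: (5.871,18.07) -> (4,26.873) [heading=102, draw]
FD 17: (4,26.873) -> (0.466,43.502) [heading=102, draw]
LT 60: heading 102 -> 162
RT 150: heading 162 -> 12
BK 1: (0.466,43.502) -> (-0.513,43.294) [heading=12, draw]
FD 6: (-0.513,43.294) -> (5.356,44.541) [heading=12, draw]
BK 14: (5.356,44.541) -> (-8.338,41.631) [heading=12, draw]
FD 14: (-8.338,41.631) -> (5.356,44.541) [heading=12, draw]
BK 14: (5.356,44.541) -> (-8.338,41.631) [heading=12, draw]
Final: pos=(-8.338,41.631), heading=12, 8 segment(s) drawn
Segments drawn: 8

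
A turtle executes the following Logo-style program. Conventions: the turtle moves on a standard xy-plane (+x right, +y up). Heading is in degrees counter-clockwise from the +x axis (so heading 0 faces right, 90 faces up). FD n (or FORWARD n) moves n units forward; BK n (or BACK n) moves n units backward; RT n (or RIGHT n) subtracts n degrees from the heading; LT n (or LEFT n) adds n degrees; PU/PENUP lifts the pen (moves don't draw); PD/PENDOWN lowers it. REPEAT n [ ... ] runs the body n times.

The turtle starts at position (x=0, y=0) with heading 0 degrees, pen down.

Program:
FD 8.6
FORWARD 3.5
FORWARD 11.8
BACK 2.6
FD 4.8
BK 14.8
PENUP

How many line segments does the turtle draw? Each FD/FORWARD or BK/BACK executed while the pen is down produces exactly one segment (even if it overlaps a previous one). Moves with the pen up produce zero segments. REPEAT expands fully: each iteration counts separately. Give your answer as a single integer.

Answer: 6

Derivation:
Executing turtle program step by step:
Start: pos=(0,0), heading=0, pen down
FD 8.6: (0,0) -> (8.6,0) [heading=0, draw]
FD 3.5: (8.6,0) -> (12.1,0) [heading=0, draw]
FD 11.8: (12.1,0) -> (23.9,0) [heading=0, draw]
BK 2.6: (23.9,0) -> (21.3,0) [heading=0, draw]
FD 4.8: (21.3,0) -> (26.1,0) [heading=0, draw]
BK 14.8: (26.1,0) -> (11.3,0) [heading=0, draw]
PU: pen up
Final: pos=(11.3,0), heading=0, 6 segment(s) drawn
Segments drawn: 6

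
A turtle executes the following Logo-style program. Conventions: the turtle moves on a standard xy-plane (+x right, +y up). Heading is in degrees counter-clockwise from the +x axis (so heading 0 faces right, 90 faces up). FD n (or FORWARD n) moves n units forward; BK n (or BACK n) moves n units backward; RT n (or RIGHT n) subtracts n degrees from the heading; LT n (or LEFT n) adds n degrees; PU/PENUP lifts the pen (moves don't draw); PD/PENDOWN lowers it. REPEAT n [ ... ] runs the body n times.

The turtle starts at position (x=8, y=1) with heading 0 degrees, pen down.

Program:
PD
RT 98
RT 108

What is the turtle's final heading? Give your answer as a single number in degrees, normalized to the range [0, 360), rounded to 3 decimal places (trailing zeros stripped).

Executing turtle program step by step:
Start: pos=(8,1), heading=0, pen down
PD: pen down
RT 98: heading 0 -> 262
RT 108: heading 262 -> 154
Final: pos=(8,1), heading=154, 0 segment(s) drawn

Answer: 154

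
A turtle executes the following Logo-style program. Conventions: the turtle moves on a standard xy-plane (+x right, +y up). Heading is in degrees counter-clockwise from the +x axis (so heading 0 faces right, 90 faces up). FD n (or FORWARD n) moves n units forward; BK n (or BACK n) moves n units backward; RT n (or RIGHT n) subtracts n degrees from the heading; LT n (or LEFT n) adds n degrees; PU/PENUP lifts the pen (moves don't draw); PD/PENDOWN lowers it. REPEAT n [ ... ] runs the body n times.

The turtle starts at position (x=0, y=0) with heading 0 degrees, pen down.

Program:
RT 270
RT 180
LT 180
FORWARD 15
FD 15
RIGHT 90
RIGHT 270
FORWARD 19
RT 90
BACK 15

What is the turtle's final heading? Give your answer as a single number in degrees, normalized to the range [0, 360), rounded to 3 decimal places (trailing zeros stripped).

Answer: 0

Derivation:
Executing turtle program step by step:
Start: pos=(0,0), heading=0, pen down
RT 270: heading 0 -> 90
RT 180: heading 90 -> 270
LT 180: heading 270 -> 90
FD 15: (0,0) -> (0,15) [heading=90, draw]
FD 15: (0,15) -> (0,30) [heading=90, draw]
RT 90: heading 90 -> 0
RT 270: heading 0 -> 90
FD 19: (0,30) -> (0,49) [heading=90, draw]
RT 90: heading 90 -> 0
BK 15: (0,49) -> (-15,49) [heading=0, draw]
Final: pos=(-15,49), heading=0, 4 segment(s) drawn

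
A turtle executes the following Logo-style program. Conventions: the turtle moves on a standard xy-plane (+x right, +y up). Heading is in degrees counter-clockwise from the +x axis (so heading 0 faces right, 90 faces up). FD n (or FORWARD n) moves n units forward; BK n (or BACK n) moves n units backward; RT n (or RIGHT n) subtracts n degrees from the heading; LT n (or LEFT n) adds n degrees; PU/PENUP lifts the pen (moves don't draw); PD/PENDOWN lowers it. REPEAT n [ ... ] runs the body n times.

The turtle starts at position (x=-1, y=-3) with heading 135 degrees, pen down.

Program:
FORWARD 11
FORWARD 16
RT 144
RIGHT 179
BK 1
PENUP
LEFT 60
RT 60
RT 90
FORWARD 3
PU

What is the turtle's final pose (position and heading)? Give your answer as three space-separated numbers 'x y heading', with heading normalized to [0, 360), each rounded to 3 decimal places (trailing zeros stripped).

Answer: -18.684 18.924 82

Derivation:
Executing turtle program step by step:
Start: pos=(-1,-3), heading=135, pen down
FD 11: (-1,-3) -> (-8.778,4.778) [heading=135, draw]
FD 16: (-8.778,4.778) -> (-20.092,16.092) [heading=135, draw]
RT 144: heading 135 -> 351
RT 179: heading 351 -> 172
BK 1: (-20.092,16.092) -> (-19.102,15.953) [heading=172, draw]
PU: pen up
LT 60: heading 172 -> 232
RT 60: heading 232 -> 172
RT 90: heading 172 -> 82
FD 3: (-19.102,15.953) -> (-18.684,18.924) [heading=82, move]
PU: pen up
Final: pos=(-18.684,18.924), heading=82, 3 segment(s) drawn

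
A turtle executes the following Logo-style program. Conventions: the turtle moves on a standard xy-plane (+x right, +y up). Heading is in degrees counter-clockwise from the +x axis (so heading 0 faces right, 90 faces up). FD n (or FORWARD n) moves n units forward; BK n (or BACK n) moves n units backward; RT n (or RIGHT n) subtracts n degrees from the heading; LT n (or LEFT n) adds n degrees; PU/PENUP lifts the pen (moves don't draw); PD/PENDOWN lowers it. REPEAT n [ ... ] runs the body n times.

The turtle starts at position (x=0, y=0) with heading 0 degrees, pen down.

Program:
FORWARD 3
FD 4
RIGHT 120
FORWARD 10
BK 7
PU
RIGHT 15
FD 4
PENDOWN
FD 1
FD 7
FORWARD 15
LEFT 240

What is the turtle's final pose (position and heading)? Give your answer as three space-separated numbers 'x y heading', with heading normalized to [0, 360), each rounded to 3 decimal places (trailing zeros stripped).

Executing turtle program step by step:
Start: pos=(0,0), heading=0, pen down
FD 3: (0,0) -> (3,0) [heading=0, draw]
FD 4: (3,0) -> (7,0) [heading=0, draw]
RT 120: heading 0 -> 240
FD 10: (7,0) -> (2,-8.66) [heading=240, draw]
BK 7: (2,-8.66) -> (5.5,-2.598) [heading=240, draw]
PU: pen up
RT 15: heading 240 -> 225
FD 4: (5.5,-2.598) -> (2.672,-5.427) [heading=225, move]
PD: pen down
FD 1: (2.672,-5.427) -> (1.964,-6.134) [heading=225, draw]
FD 7: (1.964,-6.134) -> (-2.985,-11.083) [heading=225, draw]
FD 15: (-2.985,-11.083) -> (-13.592,-21.69) [heading=225, draw]
LT 240: heading 225 -> 105
Final: pos=(-13.592,-21.69), heading=105, 7 segment(s) drawn

Answer: -13.592 -21.69 105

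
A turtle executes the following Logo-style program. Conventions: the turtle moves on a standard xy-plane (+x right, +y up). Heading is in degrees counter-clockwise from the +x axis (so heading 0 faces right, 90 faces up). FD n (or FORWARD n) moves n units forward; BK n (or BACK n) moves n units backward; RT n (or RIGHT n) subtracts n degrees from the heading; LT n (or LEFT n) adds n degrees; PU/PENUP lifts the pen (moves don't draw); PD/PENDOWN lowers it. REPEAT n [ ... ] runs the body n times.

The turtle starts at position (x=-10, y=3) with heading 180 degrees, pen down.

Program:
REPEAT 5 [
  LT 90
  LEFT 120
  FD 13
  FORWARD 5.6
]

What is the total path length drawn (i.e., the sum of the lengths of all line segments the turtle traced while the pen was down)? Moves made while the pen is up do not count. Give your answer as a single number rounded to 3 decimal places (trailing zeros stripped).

Answer: 93

Derivation:
Executing turtle program step by step:
Start: pos=(-10,3), heading=180, pen down
REPEAT 5 [
  -- iteration 1/5 --
  LT 90: heading 180 -> 270
  LT 120: heading 270 -> 30
  FD 13: (-10,3) -> (1.258,9.5) [heading=30, draw]
  FD 5.6: (1.258,9.5) -> (6.108,12.3) [heading=30, draw]
  -- iteration 2/5 --
  LT 90: heading 30 -> 120
  LT 120: heading 120 -> 240
  FD 13: (6.108,12.3) -> (-0.392,1.042) [heading=240, draw]
  FD 5.6: (-0.392,1.042) -> (-3.192,-3.808) [heading=240, draw]
  -- iteration 3/5 --
  LT 90: heading 240 -> 330
  LT 120: heading 330 -> 90
  FD 13: (-3.192,-3.808) -> (-3.192,9.192) [heading=90, draw]
  FD 5.6: (-3.192,9.192) -> (-3.192,14.792) [heading=90, draw]
  -- iteration 4/5 --
  LT 90: heading 90 -> 180
  LT 120: heading 180 -> 300
  FD 13: (-3.192,14.792) -> (3.308,3.534) [heading=300, draw]
  FD 5.6: (3.308,3.534) -> (6.108,-1.316) [heading=300, draw]
  -- iteration 5/5 --
  LT 90: heading 300 -> 30
  LT 120: heading 30 -> 150
  FD 13: (6.108,-1.316) -> (-5.15,5.184) [heading=150, draw]
  FD 5.6: (-5.15,5.184) -> (-10,7.984) [heading=150, draw]
]
Final: pos=(-10,7.984), heading=150, 10 segment(s) drawn

Segment lengths:
  seg 1: (-10,3) -> (1.258,9.5), length = 13
  seg 2: (1.258,9.5) -> (6.108,12.3), length = 5.6
  seg 3: (6.108,12.3) -> (-0.392,1.042), length = 13
  seg 4: (-0.392,1.042) -> (-3.192,-3.808), length = 5.6
  seg 5: (-3.192,-3.808) -> (-3.192,9.192), length = 13
  seg 6: (-3.192,9.192) -> (-3.192,14.792), length = 5.6
  seg 7: (-3.192,14.792) -> (3.308,3.534), length = 13
  seg 8: (3.308,3.534) -> (6.108,-1.316), length = 5.6
  seg 9: (6.108,-1.316) -> (-5.15,5.184), length = 13
  seg 10: (-5.15,5.184) -> (-10,7.984), length = 5.6
Total = 93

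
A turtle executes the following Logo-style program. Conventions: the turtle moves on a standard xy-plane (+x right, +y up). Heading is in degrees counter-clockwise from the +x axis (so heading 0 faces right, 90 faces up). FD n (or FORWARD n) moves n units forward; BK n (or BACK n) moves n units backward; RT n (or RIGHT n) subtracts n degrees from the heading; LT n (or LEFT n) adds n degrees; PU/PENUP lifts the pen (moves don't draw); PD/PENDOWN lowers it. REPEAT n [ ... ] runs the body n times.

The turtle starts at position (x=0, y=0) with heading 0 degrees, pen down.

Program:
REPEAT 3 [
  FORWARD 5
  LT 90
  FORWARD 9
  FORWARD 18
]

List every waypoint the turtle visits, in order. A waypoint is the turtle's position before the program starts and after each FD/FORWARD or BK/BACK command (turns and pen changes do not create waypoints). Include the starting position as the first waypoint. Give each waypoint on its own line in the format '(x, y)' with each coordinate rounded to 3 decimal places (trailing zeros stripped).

Executing turtle program step by step:
Start: pos=(0,0), heading=0, pen down
REPEAT 3 [
  -- iteration 1/3 --
  FD 5: (0,0) -> (5,0) [heading=0, draw]
  LT 90: heading 0 -> 90
  FD 9: (5,0) -> (5,9) [heading=90, draw]
  FD 18: (5,9) -> (5,27) [heading=90, draw]
  -- iteration 2/3 --
  FD 5: (5,27) -> (5,32) [heading=90, draw]
  LT 90: heading 90 -> 180
  FD 9: (5,32) -> (-4,32) [heading=180, draw]
  FD 18: (-4,32) -> (-22,32) [heading=180, draw]
  -- iteration 3/3 --
  FD 5: (-22,32) -> (-27,32) [heading=180, draw]
  LT 90: heading 180 -> 270
  FD 9: (-27,32) -> (-27,23) [heading=270, draw]
  FD 18: (-27,23) -> (-27,5) [heading=270, draw]
]
Final: pos=(-27,5), heading=270, 9 segment(s) drawn
Waypoints (10 total):
(0, 0)
(5, 0)
(5, 9)
(5, 27)
(5, 32)
(-4, 32)
(-22, 32)
(-27, 32)
(-27, 23)
(-27, 5)

Answer: (0, 0)
(5, 0)
(5, 9)
(5, 27)
(5, 32)
(-4, 32)
(-22, 32)
(-27, 32)
(-27, 23)
(-27, 5)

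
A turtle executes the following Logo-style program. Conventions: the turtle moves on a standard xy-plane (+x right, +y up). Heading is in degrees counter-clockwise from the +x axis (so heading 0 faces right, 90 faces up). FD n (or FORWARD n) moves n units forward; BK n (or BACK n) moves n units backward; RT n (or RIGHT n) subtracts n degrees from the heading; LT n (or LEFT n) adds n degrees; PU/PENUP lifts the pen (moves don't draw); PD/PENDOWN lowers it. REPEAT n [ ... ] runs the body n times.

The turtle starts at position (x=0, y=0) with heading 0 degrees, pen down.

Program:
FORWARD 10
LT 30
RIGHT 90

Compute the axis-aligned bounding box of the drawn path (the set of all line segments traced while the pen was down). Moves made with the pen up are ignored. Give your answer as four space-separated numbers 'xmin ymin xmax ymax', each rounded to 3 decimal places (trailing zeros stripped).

Answer: 0 0 10 0

Derivation:
Executing turtle program step by step:
Start: pos=(0,0), heading=0, pen down
FD 10: (0,0) -> (10,0) [heading=0, draw]
LT 30: heading 0 -> 30
RT 90: heading 30 -> 300
Final: pos=(10,0), heading=300, 1 segment(s) drawn

Segment endpoints: x in {0, 10}, y in {0}
xmin=0, ymin=0, xmax=10, ymax=0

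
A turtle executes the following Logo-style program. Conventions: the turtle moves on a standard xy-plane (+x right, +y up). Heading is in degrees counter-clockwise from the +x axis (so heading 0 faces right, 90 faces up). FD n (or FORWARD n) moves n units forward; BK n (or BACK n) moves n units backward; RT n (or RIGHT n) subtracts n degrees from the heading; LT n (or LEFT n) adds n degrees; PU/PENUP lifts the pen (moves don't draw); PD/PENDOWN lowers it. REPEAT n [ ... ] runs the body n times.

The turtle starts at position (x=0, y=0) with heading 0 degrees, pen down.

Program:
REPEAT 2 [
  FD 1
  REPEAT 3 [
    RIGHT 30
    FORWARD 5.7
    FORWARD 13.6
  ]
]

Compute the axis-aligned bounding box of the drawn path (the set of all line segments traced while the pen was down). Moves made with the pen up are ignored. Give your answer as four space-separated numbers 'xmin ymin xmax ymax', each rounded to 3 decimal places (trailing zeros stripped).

Answer: -18.3 -73.029 27.364 0

Derivation:
Executing turtle program step by step:
Start: pos=(0,0), heading=0, pen down
REPEAT 2 [
  -- iteration 1/2 --
  FD 1: (0,0) -> (1,0) [heading=0, draw]
  REPEAT 3 [
    -- iteration 1/3 --
    RT 30: heading 0 -> 330
    FD 5.7: (1,0) -> (5.936,-2.85) [heading=330, draw]
    FD 13.6: (5.936,-2.85) -> (17.714,-9.65) [heading=330, draw]
    -- iteration 2/3 --
    RT 30: heading 330 -> 300
    FD 5.7: (17.714,-9.65) -> (20.564,-14.586) [heading=300, draw]
    FD 13.6: (20.564,-14.586) -> (27.364,-26.364) [heading=300, draw]
    -- iteration 3/3 --
    RT 30: heading 300 -> 270
    FD 5.7: (27.364,-26.364) -> (27.364,-32.064) [heading=270, draw]
    FD 13.6: (27.364,-32.064) -> (27.364,-45.664) [heading=270, draw]
  ]
  -- iteration 2/2 --
  FD 1: (27.364,-45.664) -> (27.364,-46.664) [heading=270, draw]
  REPEAT 3 [
    -- iteration 1/3 --
    RT 30: heading 270 -> 240
    FD 5.7: (27.364,-46.664) -> (24.514,-51.601) [heading=240, draw]
    FD 13.6: (24.514,-51.601) -> (17.714,-63.379) [heading=240, draw]
    -- iteration 2/3 --
    RT 30: heading 240 -> 210
    FD 5.7: (17.714,-63.379) -> (12.778,-66.229) [heading=210, draw]
    FD 13.6: (12.778,-66.229) -> (1,-73.029) [heading=210, draw]
    -- iteration 3/3 --
    RT 30: heading 210 -> 180
    FD 5.7: (1,-73.029) -> (-4.7,-73.029) [heading=180, draw]
    FD 13.6: (-4.7,-73.029) -> (-18.3,-73.029) [heading=180, draw]
  ]
]
Final: pos=(-18.3,-73.029), heading=180, 14 segment(s) drawn

Segment endpoints: x in {-18.3, -4.7, 0, 1, 1, 5.936, 12.778, 17.714, 17.714, 20.564, 24.514, 27.364}, y in {-73.029, -66.229, -63.379, -51.601, -46.664, -45.664, -32.064, -26.364, -14.586, -9.65, -2.85, 0}
xmin=-18.3, ymin=-73.029, xmax=27.364, ymax=0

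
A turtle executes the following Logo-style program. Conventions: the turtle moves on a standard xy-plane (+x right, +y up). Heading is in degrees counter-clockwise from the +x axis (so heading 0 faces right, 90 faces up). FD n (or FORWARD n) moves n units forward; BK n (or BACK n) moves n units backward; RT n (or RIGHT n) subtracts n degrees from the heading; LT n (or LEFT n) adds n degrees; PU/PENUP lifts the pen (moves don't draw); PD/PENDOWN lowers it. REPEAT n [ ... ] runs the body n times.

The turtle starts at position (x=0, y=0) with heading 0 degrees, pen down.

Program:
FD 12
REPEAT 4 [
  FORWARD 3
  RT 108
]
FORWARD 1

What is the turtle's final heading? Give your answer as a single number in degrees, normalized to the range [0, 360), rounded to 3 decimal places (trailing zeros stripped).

Answer: 288

Derivation:
Executing turtle program step by step:
Start: pos=(0,0), heading=0, pen down
FD 12: (0,0) -> (12,0) [heading=0, draw]
REPEAT 4 [
  -- iteration 1/4 --
  FD 3: (12,0) -> (15,0) [heading=0, draw]
  RT 108: heading 0 -> 252
  -- iteration 2/4 --
  FD 3: (15,0) -> (14.073,-2.853) [heading=252, draw]
  RT 108: heading 252 -> 144
  -- iteration 3/4 --
  FD 3: (14.073,-2.853) -> (11.646,-1.09) [heading=144, draw]
  RT 108: heading 144 -> 36
  -- iteration 4/4 --
  FD 3: (11.646,-1.09) -> (14.073,0.674) [heading=36, draw]
  RT 108: heading 36 -> 288
]
FD 1: (14.073,0.674) -> (14.382,-0.278) [heading=288, draw]
Final: pos=(14.382,-0.278), heading=288, 6 segment(s) drawn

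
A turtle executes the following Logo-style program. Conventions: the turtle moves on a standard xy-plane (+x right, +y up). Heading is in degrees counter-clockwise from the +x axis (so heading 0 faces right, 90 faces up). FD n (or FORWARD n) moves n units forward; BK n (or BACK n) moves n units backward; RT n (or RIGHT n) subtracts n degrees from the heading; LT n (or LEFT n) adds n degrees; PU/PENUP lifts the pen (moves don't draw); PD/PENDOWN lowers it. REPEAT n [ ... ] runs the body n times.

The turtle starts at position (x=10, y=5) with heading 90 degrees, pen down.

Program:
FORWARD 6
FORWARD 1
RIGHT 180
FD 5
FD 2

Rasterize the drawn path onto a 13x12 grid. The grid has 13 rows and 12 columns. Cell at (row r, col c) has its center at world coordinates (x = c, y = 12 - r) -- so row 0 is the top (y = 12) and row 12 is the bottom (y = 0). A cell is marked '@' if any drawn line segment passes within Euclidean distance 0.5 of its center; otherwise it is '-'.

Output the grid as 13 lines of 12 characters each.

Segment 0: (10,5) -> (10,11)
Segment 1: (10,11) -> (10,12)
Segment 2: (10,12) -> (10,7)
Segment 3: (10,7) -> (10,5)

Answer: ----------@-
----------@-
----------@-
----------@-
----------@-
----------@-
----------@-
----------@-
------------
------------
------------
------------
------------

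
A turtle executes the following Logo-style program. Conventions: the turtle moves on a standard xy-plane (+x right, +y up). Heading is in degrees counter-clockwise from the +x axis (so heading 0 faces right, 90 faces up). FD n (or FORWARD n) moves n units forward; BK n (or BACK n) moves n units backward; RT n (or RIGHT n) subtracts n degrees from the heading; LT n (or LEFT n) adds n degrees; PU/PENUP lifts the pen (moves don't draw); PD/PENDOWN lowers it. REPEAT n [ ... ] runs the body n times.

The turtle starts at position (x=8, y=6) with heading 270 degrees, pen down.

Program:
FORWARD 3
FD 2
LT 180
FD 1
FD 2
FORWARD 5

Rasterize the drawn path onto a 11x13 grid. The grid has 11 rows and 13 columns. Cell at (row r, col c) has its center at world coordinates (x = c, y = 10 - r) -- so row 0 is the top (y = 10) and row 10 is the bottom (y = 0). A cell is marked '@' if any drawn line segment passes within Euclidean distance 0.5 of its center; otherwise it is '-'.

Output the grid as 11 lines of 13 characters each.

Segment 0: (8,6) -> (8,3)
Segment 1: (8,3) -> (8,1)
Segment 2: (8,1) -> (8,2)
Segment 3: (8,2) -> (8,4)
Segment 4: (8,4) -> (8,9)

Answer: -------------
--------@----
--------@----
--------@----
--------@----
--------@----
--------@----
--------@----
--------@----
--------@----
-------------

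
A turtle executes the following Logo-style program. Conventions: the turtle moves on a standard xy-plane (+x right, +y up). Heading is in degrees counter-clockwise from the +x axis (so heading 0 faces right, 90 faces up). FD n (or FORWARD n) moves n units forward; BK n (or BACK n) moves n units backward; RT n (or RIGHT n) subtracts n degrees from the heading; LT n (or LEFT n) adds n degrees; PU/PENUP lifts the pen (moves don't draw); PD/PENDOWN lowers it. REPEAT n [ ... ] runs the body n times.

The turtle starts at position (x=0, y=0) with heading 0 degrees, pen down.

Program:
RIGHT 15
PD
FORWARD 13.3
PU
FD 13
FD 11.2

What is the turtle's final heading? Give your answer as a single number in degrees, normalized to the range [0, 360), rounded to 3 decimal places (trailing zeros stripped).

Executing turtle program step by step:
Start: pos=(0,0), heading=0, pen down
RT 15: heading 0 -> 345
PD: pen down
FD 13.3: (0,0) -> (12.847,-3.442) [heading=345, draw]
PU: pen up
FD 13: (12.847,-3.442) -> (25.404,-6.807) [heading=345, move]
FD 11.2: (25.404,-6.807) -> (36.222,-9.706) [heading=345, move]
Final: pos=(36.222,-9.706), heading=345, 1 segment(s) drawn

Answer: 345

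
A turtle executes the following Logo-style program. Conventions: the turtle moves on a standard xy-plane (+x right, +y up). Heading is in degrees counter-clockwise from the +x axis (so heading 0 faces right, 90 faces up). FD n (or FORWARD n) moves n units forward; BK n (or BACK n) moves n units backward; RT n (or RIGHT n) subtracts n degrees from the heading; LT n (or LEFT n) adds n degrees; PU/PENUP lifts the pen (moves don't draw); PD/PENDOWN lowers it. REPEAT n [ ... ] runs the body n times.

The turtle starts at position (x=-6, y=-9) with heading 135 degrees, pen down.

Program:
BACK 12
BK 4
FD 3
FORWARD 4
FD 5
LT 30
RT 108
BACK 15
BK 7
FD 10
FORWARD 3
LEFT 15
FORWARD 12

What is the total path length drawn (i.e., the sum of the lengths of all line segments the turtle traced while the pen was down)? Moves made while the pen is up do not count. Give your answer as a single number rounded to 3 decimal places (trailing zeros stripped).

Executing turtle program step by step:
Start: pos=(-6,-9), heading=135, pen down
BK 12: (-6,-9) -> (2.485,-17.485) [heading=135, draw]
BK 4: (2.485,-17.485) -> (5.314,-20.314) [heading=135, draw]
FD 3: (5.314,-20.314) -> (3.192,-18.192) [heading=135, draw]
FD 4: (3.192,-18.192) -> (0.364,-15.364) [heading=135, draw]
FD 5: (0.364,-15.364) -> (-3.172,-11.828) [heading=135, draw]
LT 30: heading 135 -> 165
RT 108: heading 165 -> 57
BK 15: (-3.172,-11.828) -> (-11.341,-24.408) [heading=57, draw]
BK 7: (-11.341,-24.408) -> (-15.154,-30.279) [heading=57, draw]
FD 10: (-15.154,-30.279) -> (-9.707,-21.892) [heading=57, draw]
FD 3: (-9.707,-21.892) -> (-8.073,-19.376) [heading=57, draw]
LT 15: heading 57 -> 72
FD 12: (-8.073,-19.376) -> (-4.365,-7.964) [heading=72, draw]
Final: pos=(-4.365,-7.964), heading=72, 10 segment(s) drawn

Segment lengths:
  seg 1: (-6,-9) -> (2.485,-17.485), length = 12
  seg 2: (2.485,-17.485) -> (5.314,-20.314), length = 4
  seg 3: (5.314,-20.314) -> (3.192,-18.192), length = 3
  seg 4: (3.192,-18.192) -> (0.364,-15.364), length = 4
  seg 5: (0.364,-15.364) -> (-3.172,-11.828), length = 5
  seg 6: (-3.172,-11.828) -> (-11.341,-24.408), length = 15
  seg 7: (-11.341,-24.408) -> (-15.154,-30.279), length = 7
  seg 8: (-15.154,-30.279) -> (-9.707,-21.892), length = 10
  seg 9: (-9.707,-21.892) -> (-8.073,-19.376), length = 3
  seg 10: (-8.073,-19.376) -> (-4.365,-7.964), length = 12
Total = 75

Answer: 75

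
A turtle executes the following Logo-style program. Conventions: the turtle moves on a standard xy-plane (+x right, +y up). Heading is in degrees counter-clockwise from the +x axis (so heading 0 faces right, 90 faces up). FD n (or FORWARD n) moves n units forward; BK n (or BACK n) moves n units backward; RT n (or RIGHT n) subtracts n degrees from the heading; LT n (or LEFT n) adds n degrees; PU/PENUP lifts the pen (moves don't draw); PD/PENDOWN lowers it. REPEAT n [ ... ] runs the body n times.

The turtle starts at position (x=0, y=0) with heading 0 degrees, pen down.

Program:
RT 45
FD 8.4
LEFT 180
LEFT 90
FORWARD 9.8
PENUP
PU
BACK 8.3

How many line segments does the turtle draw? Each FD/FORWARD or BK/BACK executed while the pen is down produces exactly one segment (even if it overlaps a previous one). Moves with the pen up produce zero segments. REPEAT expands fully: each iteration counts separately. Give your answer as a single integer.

Answer: 2

Derivation:
Executing turtle program step by step:
Start: pos=(0,0), heading=0, pen down
RT 45: heading 0 -> 315
FD 8.4: (0,0) -> (5.94,-5.94) [heading=315, draw]
LT 180: heading 315 -> 135
LT 90: heading 135 -> 225
FD 9.8: (5.94,-5.94) -> (-0.99,-12.869) [heading=225, draw]
PU: pen up
PU: pen up
BK 8.3: (-0.99,-12.869) -> (4.879,-7) [heading=225, move]
Final: pos=(4.879,-7), heading=225, 2 segment(s) drawn
Segments drawn: 2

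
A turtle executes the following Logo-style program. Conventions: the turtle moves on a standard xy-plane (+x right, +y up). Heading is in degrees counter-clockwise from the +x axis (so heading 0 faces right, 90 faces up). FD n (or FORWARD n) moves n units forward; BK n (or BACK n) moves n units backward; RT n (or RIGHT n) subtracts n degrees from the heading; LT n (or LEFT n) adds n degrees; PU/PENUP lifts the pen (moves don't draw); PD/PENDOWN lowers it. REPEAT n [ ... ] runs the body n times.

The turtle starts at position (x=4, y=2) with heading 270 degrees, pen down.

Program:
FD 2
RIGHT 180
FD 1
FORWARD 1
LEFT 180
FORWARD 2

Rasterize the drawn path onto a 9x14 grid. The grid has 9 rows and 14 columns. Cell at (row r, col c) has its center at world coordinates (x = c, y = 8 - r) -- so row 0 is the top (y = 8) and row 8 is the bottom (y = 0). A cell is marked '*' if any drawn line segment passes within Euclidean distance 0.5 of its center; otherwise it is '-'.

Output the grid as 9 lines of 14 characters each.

Answer: --------------
--------------
--------------
--------------
--------------
--------------
----*---------
----*---------
----*---------

Derivation:
Segment 0: (4,2) -> (4,0)
Segment 1: (4,0) -> (4,1)
Segment 2: (4,1) -> (4,2)
Segment 3: (4,2) -> (4,0)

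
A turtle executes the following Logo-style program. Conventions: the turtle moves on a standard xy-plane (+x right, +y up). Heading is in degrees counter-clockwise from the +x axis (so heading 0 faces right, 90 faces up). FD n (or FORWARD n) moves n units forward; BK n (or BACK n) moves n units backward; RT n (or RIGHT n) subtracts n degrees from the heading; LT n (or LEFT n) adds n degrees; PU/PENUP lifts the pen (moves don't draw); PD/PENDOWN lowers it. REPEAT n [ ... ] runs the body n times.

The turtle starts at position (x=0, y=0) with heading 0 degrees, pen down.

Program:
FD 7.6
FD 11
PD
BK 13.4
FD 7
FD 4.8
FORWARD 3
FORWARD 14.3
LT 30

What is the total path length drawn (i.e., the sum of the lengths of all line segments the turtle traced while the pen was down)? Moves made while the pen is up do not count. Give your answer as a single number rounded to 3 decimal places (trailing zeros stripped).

Answer: 61.1

Derivation:
Executing turtle program step by step:
Start: pos=(0,0), heading=0, pen down
FD 7.6: (0,0) -> (7.6,0) [heading=0, draw]
FD 11: (7.6,0) -> (18.6,0) [heading=0, draw]
PD: pen down
BK 13.4: (18.6,0) -> (5.2,0) [heading=0, draw]
FD 7: (5.2,0) -> (12.2,0) [heading=0, draw]
FD 4.8: (12.2,0) -> (17,0) [heading=0, draw]
FD 3: (17,0) -> (20,0) [heading=0, draw]
FD 14.3: (20,0) -> (34.3,0) [heading=0, draw]
LT 30: heading 0 -> 30
Final: pos=(34.3,0), heading=30, 7 segment(s) drawn

Segment lengths:
  seg 1: (0,0) -> (7.6,0), length = 7.6
  seg 2: (7.6,0) -> (18.6,0), length = 11
  seg 3: (18.6,0) -> (5.2,0), length = 13.4
  seg 4: (5.2,0) -> (12.2,0), length = 7
  seg 5: (12.2,0) -> (17,0), length = 4.8
  seg 6: (17,0) -> (20,0), length = 3
  seg 7: (20,0) -> (34.3,0), length = 14.3
Total = 61.1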